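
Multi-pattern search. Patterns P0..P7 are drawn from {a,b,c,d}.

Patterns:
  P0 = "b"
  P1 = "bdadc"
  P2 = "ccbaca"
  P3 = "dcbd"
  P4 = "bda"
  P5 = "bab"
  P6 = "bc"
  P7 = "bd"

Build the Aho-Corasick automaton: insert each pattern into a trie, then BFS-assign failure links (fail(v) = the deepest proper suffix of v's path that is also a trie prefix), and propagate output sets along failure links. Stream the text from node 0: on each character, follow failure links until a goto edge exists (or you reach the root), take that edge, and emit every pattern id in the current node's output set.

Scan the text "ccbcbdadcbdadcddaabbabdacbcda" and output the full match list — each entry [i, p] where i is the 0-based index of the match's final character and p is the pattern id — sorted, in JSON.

Build:
Trie nodes:
  0='ε' goto b→1 c→6 d→12
  1='b' goto a→16 c→18 d→2  [P0 ends]
  2='bd' goto a→3  [P7 ends]
  3='bda' goto d→4  [P4 ends]
  4='bdad' goto c→5
  5='bdadc' goto ·  [P1 ends]
  6='c' goto c→7
  7='cc' goto b→8
  8='ccb' goto a→9
  9='ccba' goto c→10
  10='ccbac' goto a→11
  11='ccbaca' goto ·  [P2 ends]
  12='d' goto c→13
  13='dc' goto b→14
  14='dcb' goto d→15
  15='dcbd' goto ·  [P3 ends]
  16='ba' goto b→17
  17='bab' goto ·  [P5 ends]
  18='bc' goto ·  [P6 ends]

BFS fail/out derivation:
  n1('b'): parent n0 fail=0; on 'b' 0 → fail=0;  out {0}∪∅={0}
  n6('c'): parent n0 fail=0; on 'c' 0 → fail=0;  out ∅∪∅=∅
  n12('d'): parent n0 fail=0; on 'd' 0 → fail=0;  out ∅∪∅=∅
  n2('bd'): parent n1 fail=0; on 'd' 0 → fail=12;  out {7}∪∅={7}
  n7('cc'): parent n6 fail=0; on 'c' 0 → fail=6;  out ∅∪∅=∅
  n13('dc'): parent n12 fail=0; on 'c' 0 → fail=6;  out ∅∪∅=∅
  n16('ba'): parent n1 fail=0; on 'a' 0 → fail=0;  out ∅∪∅=∅
  n18('bc'): parent n1 fail=0; on 'c' 0 → fail=6;  out {6}∪∅={6}
  n3('bda'): parent n2 fail=12; on 'a' 12→0 → fail=0;  out {4}∪∅={4}
  n8('ccb'): parent n7 fail=6; on 'b' 6→0 → fail=1;  out ∅∪{0}={0}
  n14('dcb'): parent n13 fail=6; on 'b' 6→0 → fail=1;  out ∅∪{0}={0}
  n17('bab'): parent n16 fail=0; on 'b' 0 → fail=1;  out {5}∪{0}={0,5}
  n4('bdad'): parent n3 fail=0; on 'd' 0 → fail=12;  out ∅∪∅=∅
  n9('ccba'): parent n8 fail=1; on 'a' 1 → fail=16;  out ∅∪∅=∅
  n15('dcbd'): parent n14 fail=1; on 'd' 1 → fail=2;  out {3}∪{7}={3,7}
  n5('bdadc'): parent n4 fail=12; on 'c' 12 → fail=13;  out {1}∪∅={1}
  n10('ccbac'): parent n9 fail=16; on 'c' 16→0 → fail=6;  out ∅∪∅=∅
  n11('ccbaca'): parent n10 fail=6; on 'a' 6→0 → fail=0;  out {2}∪∅={2}

Text stream:
i=0 'c': node 0→6
i=1 'c': node 6→7
i=2 'b': node 7→8  → match P0@[2:2]
i=3 'c': node 8→18 (via fail)  → match P6@[2:3]
i=4 'b': node 18→1 (via fail)  → match P0@[4:4]
i=5 'd': node 1→2  → match P7@[4:5]
i=6 'a': node 2→3  → match P4@[4:6]
i=7 'd': node 3→4
i=8 'c': node 4→5  → match P1@[4:8]
i=9 'b': node 5→14 (via fail)  → match P0@[9:9]
i=10 'd': node 14→15  → match P3@[7:10],P7@[9:10]
i=11 'a': node 15→3 (via fail)  → match P4@[9:11]
i=12 'd': node 3→4
i=13 'c': node 4→5  → match P1@[9:13]
i=14 'd': node 5→12 (via fail)
i=15 'd': node 12→12 (via fail)
i=16 'a': node 12→0 (via fail)
i=17 'a': node 0→0
i=18 'b': node 0→1  → match P0@[18:18]
i=19 'b': node 1→1 (via fail)  → match P0@[19:19]
i=20 'a': node 1→16
i=21 'b': node 16→17  → match P0@[21:21],P5@[19:21]
i=22 'd': node 17→2 (via fail)  → match P7@[21:22]
i=23 'a': node 2→3  → match P4@[21:23]
i=24 'c': node 3→6 (via fail)
i=25 'b': node 6→1 (via fail)  → match P0@[25:25]
i=26 'c': node 1→18  → match P6@[25:26]
i=27 'd': node 18→12 (via fail)
i=28 'a': node 12→0 (via fail)

Result: [[2,0],[3,6],[4,0],[5,7],[6,4],[8,1],[9,0],[10,3],[10,7],[11,4],[13,1],[18,0],[19,0],[21,0],[21,5],[22,7],[23,4],[25,0],[26,6]]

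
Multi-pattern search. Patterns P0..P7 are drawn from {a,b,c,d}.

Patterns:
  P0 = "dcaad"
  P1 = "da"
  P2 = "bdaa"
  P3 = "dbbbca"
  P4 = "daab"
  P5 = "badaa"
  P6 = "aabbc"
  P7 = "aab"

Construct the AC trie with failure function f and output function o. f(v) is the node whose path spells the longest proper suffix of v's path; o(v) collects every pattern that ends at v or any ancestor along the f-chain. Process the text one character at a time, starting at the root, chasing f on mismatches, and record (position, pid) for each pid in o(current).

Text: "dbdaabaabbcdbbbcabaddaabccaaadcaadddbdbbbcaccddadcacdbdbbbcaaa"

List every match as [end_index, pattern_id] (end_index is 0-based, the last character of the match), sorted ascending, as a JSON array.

Construct AC machine:
Trie nodes:
  0='ε' goto a→22 b→7 d→1
  1='d' goto a→6 b→11 c→2
  2='dc' goto a→3
  3='dca' goto a→4
  4='dcaa' goto d→5
  5='dcaad' goto ·  [P0 ends]
  6='da' goto a→16  [P1 ends]
  7='b' goto a→18 d→8
  8='bd' goto a→9
  9='bda' goto a→10
  10='bdaa' goto ·  [P2 ends]
  11='db' goto b→12
  12='dbb' goto b→13
  13='dbbb' goto c→14
  14='dbbbc' goto a→15
  15='dbbbca' goto ·  [P3 ends]
  16='daa' goto b→17
  17='daab' goto ·  [P4 ends]
  18='ba' goto d→19
  19='bad' goto a→20
  20='bada' goto a→21
  21='badaa' goto ·  [P5 ends]
  22='a' goto a→23
  23='aa' goto b→24
  24='aab' goto b→25  [P7 ends]
  25='aabb' goto c→26
  26='aabbc' goto ·  [P6 ends]

Failure links (BFS by depth):
  fail(1) 'd': from fail(0)=0 chase 'd': 0 ⇒ 0;  out=∅∪out(0)=∅
  fail(7) 'b': from fail(0)=0 chase 'b': 0 ⇒ 0;  out=∅∪out(0)=∅
  fail(22) 'a': from fail(0)=0 chase 'a': 0 ⇒ 0;  out=∅∪out(0)=∅
  fail(2) 'dc': from fail(1)=0 chase 'c': 0 ⇒ 0;  out=∅∪out(0)=∅
  fail(6) 'da': from fail(1)=0 chase 'a': 0 ⇒ 22;  out={1}∪out(22)={1}
  fail(8) 'bd': from fail(7)=0 chase 'd': 0 ⇒ 1;  out=∅∪out(1)=∅
  fail(11) 'db': from fail(1)=0 chase 'b': 0 ⇒ 7;  out=∅∪out(7)=∅
  fail(18) 'ba': from fail(7)=0 chase 'a': 0 ⇒ 22;  out=∅∪out(22)=∅
  fail(23) 'aa': from fail(22)=0 chase 'a': 0 ⇒ 22;  out=∅∪out(22)=∅
  fail(3) 'dca': from fail(2)=0 chase 'a': 0 ⇒ 22;  out=∅∪out(22)=∅
  fail(9) 'bda': from fail(8)=1 chase 'a': 1 ⇒ 6;  out=∅∪out(6)={1}
  fail(12) 'dbb': from fail(11)=7 chase 'b': 7→0 ⇒ 7;  out=∅∪out(7)=∅
  fail(16) 'daa': from fail(6)=22 chase 'a': 22 ⇒ 23;  out=∅∪out(23)=∅
  fail(19) 'bad': from fail(18)=22 chase 'd': 22→0 ⇒ 1;  out=∅∪out(1)=∅
  fail(24) 'aab': from fail(23)=22 chase 'b': 22→0 ⇒ 7;  out={7}∪out(7)={7}
  fail(4) 'dcaa': from fail(3)=22 chase 'a': 22 ⇒ 23;  out=∅∪out(23)=∅
  fail(10) 'bdaa': from fail(9)=6 chase 'a': 6 ⇒ 16;  out={2}∪out(16)={2}
  fail(13) 'dbbb': from fail(12)=7 chase 'b': 7→0 ⇒ 7;  out=∅∪out(7)=∅
  fail(17) 'daab': from fail(16)=23 chase 'b': 23 ⇒ 24;  out={4}∪out(24)={4,7}
  fail(20) 'bada': from fail(19)=1 chase 'a': 1 ⇒ 6;  out=∅∪out(6)={1}
  fail(25) 'aabb': from fail(24)=7 chase 'b': 7→0 ⇒ 7;  out=∅∪out(7)=∅
  fail(5) 'dcaad': from fail(4)=23 chase 'd': 23→22→0 ⇒ 1;  out={0}∪out(1)={0}
  fail(14) 'dbbbc': from fail(13)=7 chase 'c': 7→0 ⇒ 0;  out=∅∪out(0)=∅
  fail(21) 'badaa': from fail(20)=6 chase 'a': 6 ⇒ 16;  out={5}∪out(16)={5}
  fail(26) 'aabbc': from fail(25)=7 chase 'c': 7→0 ⇒ 0;  out={6}∪out(0)={6}
  fail(15) 'dbbbca': from fail(14)=0 chase 'a': 0 ⇒ 22;  out={3}∪out(22)={3}

Text stream:
i=0 'd': node 0→1
i=1 'b': node 1→11
i=2 'd': node 11→8 ·f
i=3 'a': node 8→9  ** P1@[2:3]
i=4 'a': node 9→10  ** P2@[1:4]
i=5 'b': node 10→17 ·f  ** P4@[2:5],P7@[3:5]
i=6 'a': node 17→18 ·f
i=7 'a': node 18→23 ·f
i=8 'b': node 23→24  ** P7@[6:8]
i=9 'b': node 24→25
i=10 'c': node 25→26  ** P6@[6:10]
i=11 'd': node 26→1 ·f
i=12 'b': node 1→11
i=13 'b': node 11→12
i=14 'b': node 12→13
i=15 'c': node 13→14
i=16 'a': node 14→15  ** P3@[11:16]
i=17 'b': node 15→7 ·f
i=18 'a': node 7→18
i=19 'd': node 18→19
i=20 'd': node 19→1 ·f
i=21 'a': node 1→6  ** P1@[20:21]
i=22 'a': node 6→16
i=23 'b': node 16→17  ** P4@[20:23],P7@[21:23]
i=24 'c': node 17→0 ·f
i=25 'c': node 0→0
i=26 'a': node 0→22
i=27 'a': node 22→23
i=28 'a': node 23→23 ·f
i=29 'd': node 23→1 ·f
i=30 'c': node 1→2
i=31 'a': node 2→3
i=32 'a': node 3→4
i=33 'd': node 4→5  ** P0@[29:33]
i=34 'd': node 5→1 ·f
i=35 'd': node 1→1 ·f
i=36 'b': node 1→11
i=37 'd': node 11→8 ·f
i=38 'b': node 8→11 ·f
i=39 'b': node 11→12
i=40 'b': node 12→13
i=41 'c': node 13→14
i=42 'a': node 14→15  ** P3@[37:42]
i=43 'c': node 15→0 ·f
i=44 'c': node 0→0
i=45 'd': node 0→1
i=46 'd': node 1→1 ·f
i=47 'a': node 1→6  ** P1@[46:47]
i=48 'd': node 6→1 ·f
i=49 'c': node 1→2
i=50 'a': node 2→3
i=51 'c': node 3→0 ·f
i=52 'd': node 0→1
i=53 'b': node 1→11
i=54 'd': node 11→8 ·f
i=55 'b': node 8→11 ·f
i=56 'b': node 11→12
i=57 'b': node 12→13
i=58 'c': node 13→14
i=59 'a': node 14→15  ** P3@[54:59]
i=60 'a': node 15→23 ·f
i=61 'a': node 23→23 ·f

All matches (sorted): [[3,1],[4,2],[5,4],[5,7],[8,7],[10,6],[16,3],[21,1],[23,4],[23,7],[33,0],[42,3],[47,1],[59,3]]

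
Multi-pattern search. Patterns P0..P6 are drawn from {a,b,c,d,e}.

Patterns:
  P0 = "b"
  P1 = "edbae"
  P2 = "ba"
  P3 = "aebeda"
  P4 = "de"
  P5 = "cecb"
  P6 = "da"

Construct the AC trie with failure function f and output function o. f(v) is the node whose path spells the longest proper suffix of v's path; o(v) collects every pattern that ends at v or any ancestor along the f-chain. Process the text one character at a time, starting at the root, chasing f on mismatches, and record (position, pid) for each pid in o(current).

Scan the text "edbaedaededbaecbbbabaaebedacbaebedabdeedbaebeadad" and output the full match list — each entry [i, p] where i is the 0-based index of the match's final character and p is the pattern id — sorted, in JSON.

Build:
Trie (insert patterns):
  0='ε' goto a→8 b→1 c→16 d→14 e→2
  1='b' goto a→7  ←P0
  2='e' goto d→3
  3='ed' goto b→4
  4='edb' goto a→5
  5='edba' goto e→6
  6='edbae' goto ·  ←P1
  7='ba' goto ·  ←P2
  8='a' goto e→9
  9='ae' goto b→10
  10='aeb' goto e→11
  11='aebe' goto d→12
  12='aebed' goto a→13
  13='aebeda' goto ·  ←P3
  14='d' goto a→20 e→15
  15='de' goto ·  ←P4
  16='c' goto e→17
  17='ce' goto c→18
  18='cec' goto b→19
  19='cecb' goto ·  ←P5
  20='da' goto ·  ←P6

Failure links (BFS by depth):
  fail(1) 'b': from fail(0)=0 chase 'b': 0 ⇒ 0;  out={0}∪out(0)={0}
  fail(2) 'e': from fail(0)=0 chase 'e': 0 ⇒ 0;  out=∅∪out(0)=∅
  fail(8) 'a': from fail(0)=0 chase 'a': 0 ⇒ 0;  out=∅∪out(0)=∅
  fail(14) 'd': from fail(0)=0 chase 'd': 0 ⇒ 0;  out=∅∪out(0)=∅
  fail(16) 'c': from fail(0)=0 chase 'c': 0 ⇒ 0;  out=∅∪out(0)=∅
  fail(3) 'ed': from fail(2)=0 chase 'd': 0 ⇒ 14;  out=∅∪out(14)=∅
  fail(7) 'ba': from fail(1)=0 chase 'a': 0 ⇒ 8;  out={2}∪out(8)={2}
  fail(9) 'ae': from fail(8)=0 chase 'e': 0 ⇒ 2;  out=∅∪out(2)=∅
  fail(15) 'de': from fail(14)=0 chase 'e': 0 ⇒ 2;  out={4}∪out(2)={4}
  fail(17) 'ce': from fail(16)=0 chase 'e': 0 ⇒ 2;  out=∅∪out(2)=∅
  fail(20) 'da': from fail(14)=0 chase 'a': 0 ⇒ 8;  out={6}∪out(8)={6}
  fail(4) 'edb': from fail(3)=14 chase 'b': 14→0 ⇒ 1;  out=∅∪out(1)={0}
  fail(10) 'aeb': from fail(9)=2 chase 'b': 2→0 ⇒ 1;  out=∅∪out(1)={0}
  fail(18) 'cec': from fail(17)=2 chase 'c': 2→0 ⇒ 16;  out=∅∪out(16)=∅
  fail(5) 'edba': from fail(4)=1 chase 'a': 1 ⇒ 7;  out=∅∪out(7)={2}
  fail(11) 'aebe': from fail(10)=1 chase 'e': 1→0 ⇒ 2;  out=∅∪out(2)=∅
  fail(19) 'cecb': from fail(18)=16 chase 'b': 16→0 ⇒ 1;  out={5}∪out(1)={0,5}
  fail(6) 'edbae': from fail(5)=7 chase 'e': 7→8 ⇒ 9;  out={1}∪out(9)={1}
  fail(12) 'aebed': from fail(11)=2 chase 'd': 2 ⇒ 3;  out=∅∪out(3)=∅
  fail(13) 'aebeda': from fail(12)=3 chase 'a': 3→14 ⇒ 20;  out={3}∪out(20)={3,6}

Scan:
i=0 'e': node 0→2
i=1 'd': node 2→3
i=2 'b': node 3→4  emit P0@[2:2]
i=3 'a': node 4→5  emit P2@[2:3]
i=4 'e': node 5→6  emit P1@[0:4]
i=5 'd': node 6→3 (fail-walked)
i=6 'a': node 3→20 (fail-walked)  emit P6@[5:6]
i=7 'e': node 20→9 (fail-walked)
i=8 'd': node 9→3 (fail-walked)
i=9 'e': node 3→15 (fail-walked)  emit P4@[8:9]
i=10 'd': node 15→3 (fail-walked)
i=11 'b': node 3→4  emit P0@[11:11]
i=12 'a': node 4→5  emit P2@[11:12]
i=13 'e': node 5→6  emit P1@[9:13]
i=14 'c': node 6→16 (fail-walked)
i=15 'b': node 16→1 (fail-walked)  emit P0@[15:15]
i=16 'b': node 1→1 (fail-walked)  emit P0@[16:16]
i=17 'b': node 1→1 (fail-walked)  emit P0@[17:17]
i=18 'a': node 1→7  emit P2@[17:18]
i=19 'b': node 7→1 (fail-walked)  emit P0@[19:19]
i=20 'a': node 1→7  emit P2@[19:20]
i=21 'a': node 7→8 (fail-walked)
i=22 'e': node 8→9
i=23 'b': node 9→10  emit P0@[23:23]
i=24 'e': node 10→11
i=25 'd': node 11→12
i=26 'a': node 12→13  emit P3@[21:26],P6@[25:26]
i=27 'c': node 13→16 (fail-walked)
i=28 'b': node 16→1 (fail-walked)  emit P0@[28:28]
i=29 'a': node 1→7  emit P2@[28:29]
i=30 'e': node 7→9 (fail-walked)
i=31 'b': node 9→10  emit P0@[31:31]
i=32 'e': node 10→11
i=33 'd': node 11→12
i=34 'a': node 12→13  emit P3@[29:34],P6@[33:34]
i=35 'b': node 13→1 (fail-walked)  emit P0@[35:35]
i=36 'd': node 1→14 (fail-walked)
i=37 'e': node 14→15  emit P4@[36:37]
i=38 'e': node 15→2 (fail-walked)
i=39 'd': node 2→3
i=40 'b': node 3→4  emit P0@[40:40]
i=41 'a': node 4→5  emit P2@[40:41]
i=42 'e': node 5→6  emit P1@[38:42]
i=43 'b': node 6→10 (fail-walked)  emit P0@[43:43]
i=44 'e': node 10→11
i=45 'a': node 11→8 (fail-walked)
i=46 'd': node 8→14 (fail-walked)
i=47 'a': node 14→20  emit P6@[46:47]
i=48 'd': node 20→14 (fail-walked)

All matches (sorted): [[2,0],[3,2],[4,1],[6,6],[9,4],[11,0],[12,2],[13,1],[15,0],[16,0],[17,0],[18,2],[19,0],[20,2],[23,0],[26,3],[26,6],[28,0],[29,2],[31,0],[34,3],[34,6],[35,0],[37,4],[40,0],[41,2],[42,1],[43,0],[47,6]]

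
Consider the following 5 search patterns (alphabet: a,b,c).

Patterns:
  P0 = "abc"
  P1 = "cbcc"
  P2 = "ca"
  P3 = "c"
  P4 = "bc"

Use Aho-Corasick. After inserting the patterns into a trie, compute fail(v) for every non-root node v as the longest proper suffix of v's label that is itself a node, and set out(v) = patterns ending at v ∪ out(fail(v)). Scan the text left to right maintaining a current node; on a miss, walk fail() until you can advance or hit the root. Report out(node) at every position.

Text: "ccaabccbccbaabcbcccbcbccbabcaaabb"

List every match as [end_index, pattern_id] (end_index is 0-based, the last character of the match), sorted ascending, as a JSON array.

Construct AC machine:
Trie (insert patterns):
  n0 'ε': a→1 b→9 c→4
  n1 'a': b→2
  n2 'ab': c→3
  n3 'abc': ·  ←P0
  n4 'c': a→8 b→5  ←P3
  n5 'cb': c→6
  n6 'cbc': c→7
  n7 'cbcc': ·  ←P1
  n8 'ca': ·  ←P2
  n9 'b': c→10
  n10 'bc': ·  ←P4

Failure links (BFS by depth):
  fail(1) 'a': from fail(0)=0 chase 'a': 0 ⇒ 0;  out=∅∪out(0)=∅
  fail(4) 'c': from fail(0)=0 chase 'c': 0 ⇒ 0;  out={3}∪out(0)={3}
  fail(9) 'b': from fail(0)=0 chase 'b': 0 ⇒ 0;  out=∅∪out(0)=∅
  fail(2) 'ab': from fail(1)=0 chase 'b': 0 ⇒ 9;  out=∅∪out(9)=∅
  fail(5) 'cb': from fail(4)=0 chase 'b': 0 ⇒ 9;  out=∅∪out(9)=∅
  fail(8) 'ca': from fail(4)=0 chase 'a': 0 ⇒ 1;  out={2}∪out(1)={2}
  fail(10) 'bc': from fail(9)=0 chase 'c': 0 ⇒ 4;  out={4}∪out(4)={3,4}
  fail(3) 'abc': from fail(2)=9 chase 'c': 9 ⇒ 10;  out={0}∪out(10)={0,3,4}
  fail(6) 'cbc': from fail(5)=9 chase 'c': 9 ⇒ 10;  out=∅∪out(10)={3,4}
  fail(7) 'cbcc': from fail(6)=10 chase 'c': 10→4→0 ⇒ 4;  out={1}∪out(4)={1,3}

Text stream:
pos 0 'c': at 4  → match P3@[0:0]
pos 1 'c': at 4 (fail-walked)  → match P3@[1:1]
pos 2 'a': at 8  → match P2@[1:2]
pos 3 'a': at 1 (fail-walked)
pos 4 'b': at 2
pos 5 'c': at 3  → match P0@[3:5],P3@[5:5],P4@[4:5]
pos 6 'c': at 4 (fail-walked)  → match P3@[6:6]
pos 7 'b': at 5
pos 8 'c': at 6  → match P3@[8:8],P4@[7:8]
pos 9 'c': at 7  → match P1@[6:9],P3@[9:9]
pos 10 'b': at 5 (fail-walked)
pos 11 'a': at 1 (fail-walked)
pos 12 'a': at 1 (fail-walked)
pos 13 'b': at 2
pos 14 'c': at 3  → match P0@[12:14],P3@[14:14],P4@[13:14]
pos 15 'b': at 5 (fail-walked)
pos 16 'c': at 6  → match P3@[16:16],P4@[15:16]
pos 17 'c': at 7  → match P1@[14:17],P3@[17:17]
pos 18 'c': at 4 (fail-walked)  → match P3@[18:18]
pos 19 'b': at 5
pos 20 'c': at 6  → match P3@[20:20],P4@[19:20]
pos 21 'b': at 5 (fail-walked)
pos 22 'c': at 6  → match P3@[22:22],P4@[21:22]
pos 23 'c': at 7  → match P1@[20:23],P3@[23:23]
pos 24 'b': at 5 (fail-walked)
pos 25 'a': at 1 (fail-walked)
pos 26 'b': at 2
pos 27 'c': at 3  → match P0@[25:27],P3@[27:27],P4@[26:27]
pos 28 'a': at 8 (fail-walked)  → match P2@[27:28]
pos 29 'a': at 1 (fail-walked)
pos 30 'a': at 1 (fail-walked)
pos 31 'b': at 2
pos 32 'b': at 9 (fail-walked)

Matches: [[0,3],[1,3],[2,2],[5,0],[5,3],[5,4],[6,3],[8,3],[8,4],[9,1],[9,3],[14,0],[14,3],[14,4],[16,3],[16,4],[17,1],[17,3],[18,3],[20,3],[20,4],[22,3],[22,4],[23,1],[23,3],[27,0],[27,3],[27,4],[28,2]]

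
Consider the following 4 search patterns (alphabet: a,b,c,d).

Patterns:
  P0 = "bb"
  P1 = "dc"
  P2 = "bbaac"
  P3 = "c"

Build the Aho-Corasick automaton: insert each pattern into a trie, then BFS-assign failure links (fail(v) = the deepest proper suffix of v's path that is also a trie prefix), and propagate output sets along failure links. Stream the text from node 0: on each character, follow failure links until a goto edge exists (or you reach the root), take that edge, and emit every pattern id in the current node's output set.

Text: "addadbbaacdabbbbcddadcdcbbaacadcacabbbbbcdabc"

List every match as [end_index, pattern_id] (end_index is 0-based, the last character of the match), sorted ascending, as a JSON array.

Construct AC machine:
Trie (insert patterns):
  n0 'ε': b→1 c→8 d→3
  n1 'b': b→2
  n2 'bb': a→5  [P0 ends]
  n3 'd': c→4
  n4 'dc': ·  [P1 ends]
  n5 'bba': a→6
  n6 'bbaa': c→7
  n7 'bbaac': ·  [P2 ends]
  n8 'c': ·  [P3 ends]

BFS fail/out derivation:
  n1('b'): parent n0 fail=0; on 'b' 0 → fail=0;  out ∅∪∅=∅
  n3('d'): parent n0 fail=0; on 'd' 0 → fail=0;  out ∅∪∅=∅
  n8('c'): parent n0 fail=0; on 'c' 0 → fail=0;  out {3}∪∅={3}
  n2('bb'): parent n1 fail=0; on 'b' 0 → fail=1;  out {0}∪∅={0}
  n4('dc'): parent n3 fail=0; on 'c' 0 → fail=8;  out {1}∪{3}={1,3}
  n5('bba'): parent n2 fail=1; on 'a' 1→0 → fail=0;  out ∅∪∅=∅
  n6('bbaa'): parent n5 fail=0; on 'a' 0 → fail=0;  out ∅∪∅=∅
  n7('bbaac'): parent n6 fail=0; on 'c' 0 → fail=8;  out {2}∪{3}={2,3}

Text stream:
pos 0 'a': at 0
pos 1 'd': at 3
pos 2 'd': at 3 ·f
pos 3 'a': at 0 ·f
pos 4 'd': at 3
pos 5 'b': at 1 ·f
pos 6 'b': at 2  emit P0@[5:6]
pos 7 'a': at 5
pos 8 'a': at 6
pos 9 'c': at 7  emit P2@[5:9],P3@[9:9]
pos 10 'd': at 3 ·f
pos 11 'a': at 0 ·f
pos 12 'b': at 1
pos 13 'b': at 2  emit P0@[12:13]
pos 14 'b': at 2 ·f  emit P0@[13:14]
pos 15 'b': at 2 ·f  emit P0@[14:15]
pos 16 'c': at 8 ·f  emit P3@[16:16]
pos 17 'd': at 3 ·f
pos 18 'd': at 3 ·f
pos 19 'a': at 0 ·f
pos 20 'd': at 3
pos 21 'c': at 4  emit P1@[20:21],P3@[21:21]
pos 22 'd': at 3 ·f
pos 23 'c': at 4  emit P1@[22:23],P3@[23:23]
pos 24 'b': at 1 ·f
pos 25 'b': at 2  emit P0@[24:25]
pos 26 'a': at 5
pos 27 'a': at 6
pos 28 'c': at 7  emit P2@[24:28],P3@[28:28]
pos 29 'a': at 0 ·f
pos 30 'd': at 3
pos 31 'c': at 4  emit P1@[30:31],P3@[31:31]
pos 32 'a': at 0 ·f
pos 33 'c': at 8  emit P3@[33:33]
pos 34 'a': at 0 ·f
pos 35 'b': at 1
pos 36 'b': at 2  emit P0@[35:36]
pos 37 'b': at 2 ·f  emit P0@[36:37]
pos 38 'b': at 2 ·f  emit P0@[37:38]
pos 39 'b': at 2 ·f  emit P0@[38:39]
pos 40 'c': at 8 ·f  emit P3@[40:40]
pos 41 'd': at 3 ·f
pos 42 'a': at 0 ·f
pos 43 'b': at 1
pos 44 'c': at 8 ·f  emit P3@[44:44]

All matches (sorted): [[6,0],[9,2],[9,3],[13,0],[14,0],[15,0],[16,3],[21,1],[21,3],[23,1],[23,3],[25,0],[28,2],[28,3],[31,1],[31,3],[33,3],[36,0],[37,0],[38,0],[39,0],[40,3],[44,3]]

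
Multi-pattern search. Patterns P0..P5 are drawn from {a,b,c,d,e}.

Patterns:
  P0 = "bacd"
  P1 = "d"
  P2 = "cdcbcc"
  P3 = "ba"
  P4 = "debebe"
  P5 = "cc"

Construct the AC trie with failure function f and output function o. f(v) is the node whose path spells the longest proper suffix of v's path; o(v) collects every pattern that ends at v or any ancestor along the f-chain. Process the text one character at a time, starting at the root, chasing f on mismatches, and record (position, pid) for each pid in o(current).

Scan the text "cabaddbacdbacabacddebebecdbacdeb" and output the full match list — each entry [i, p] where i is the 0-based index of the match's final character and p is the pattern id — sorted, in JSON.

Construct AC machine:
Trie nodes:
  0='ε' goto b→1 c→6 d→5
  1='b' goto a→2
  2='ba' goto c→3  [P3 ends]
  3='bac' goto d→4
  4='bacd' goto ·  [P0 ends]
  5='d' goto e→12  [P1 ends]
  6='c' goto c→17 d→7
  7='cd' goto c→8
  8='cdc' goto b→9
  9='cdcb' goto c→10
  10='cdcbc' goto c→11
  11='cdcbcc' goto ·  [P2 ends]
  12='de' goto b→13
  13='deb' goto e→14
  14='debe' goto b→15
  15='debeb' goto e→16
  16='debebe' goto ·  [P4 ends]
  17='cc' goto ·  [P5 ends]

Failure links (BFS by depth):
  fail(1) 'b': from fail(0)=0 chase 'b': 0 ⇒ 0;  out=∅∪out(0)=∅
  fail(5) 'd': from fail(0)=0 chase 'd': 0 ⇒ 0;  out={1}∪out(0)={1}
  fail(6) 'c': from fail(0)=0 chase 'c': 0 ⇒ 0;  out=∅∪out(0)=∅
  fail(2) 'ba': from fail(1)=0 chase 'a': 0 ⇒ 0;  out={3}∪out(0)={3}
  fail(7) 'cd': from fail(6)=0 chase 'd': 0 ⇒ 5;  out=∅∪out(5)={1}
  fail(12) 'de': from fail(5)=0 chase 'e': 0 ⇒ 0;  out=∅∪out(0)=∅
  fail(17) 'cc': from fail(6)=0 chase 'c': 0 ⇒ 6;  out={5}∪out(6)={5}
  fail(3) 'bac': from fail(2)=0 chase 'c': 0 ⇒ 6;  out=∅∪out(6)=∅
  fail(8) 'cdc': from fail(7)=5 chase 'c': 5→0 ⇒ 6;  out=∅∪out(6)=∅
  fail(13) 'deb': from fail(12)=0 chase 'b': 0 ⇒ 1;  out=∅∪out(1)=∅
  fail(4) 'bacd': from fail(3)=6 chase 'd': 6 ⇒ 7;  out={0}∪out(7)={0,1}
  fail(9) 'cdcb': from fail(8)=6 chase 'b': 6→0 ⇒ 1;  out=∅∪out(1)=∅
  fail(14) 'debe': from fail(13)=1 chase 'e': 1→0 ⇒ 0;  out=∅∪out(0)=∅
  fail(10) 'cdcbc': from fail(9)=1 chase 'c': 1→0 ⇒ 6;  out=∅∪out(6)=∅
  fail(15) 'debeb': from fail(14)=0 chase 'b': 0 ⇒ 1;  out=∅∪out(1)=∅
  fail(11) 'cdcbcc': from fail(10)=6 chase 'c': 6 ⇒ 17;  out={2}∪out(17)={2,5}
  fail(16) 'debebe': from fail(15)=1 chase 'e': 1→0 ⇒ 0;  out={4}∪out(0)={4}

Text stream:
pos 0 'c': at 6
pos 1 'a': at 0 ·f
pos 2 'b': at 1
pos 3 'a': at 2  ** P3@[2:3]
pos 4 'd': at 5 ·f  ** P1@[4:4]
pos 5 'd': at 5 ·f  ** P1@[5:5]
pos 6 'b': at 1 ·f
pos 7 'a': at 2  ** P3@[6:7]
pos 8 'c': at 3
pos 9 'd': at 4  ** P0@[6:9],P1@[9:9]
pos 10 'b': at 1 ·f
pos 11 'a': at 2  ** P3@[10:11]
pos 12 'c': at 3
pos 13 'a': at 0 ·f
pos 14 'b': at 1
pos 15 'a': at 2  ** P3@[14:15]
pos 16 'c': at 3
pos 17 'd': at 4  ** P0@[14:17],P1@[17:17]
pos 18 'd': at 5 ·f  ** P1@[18:18]
pos 19 'e': at 12
pos 20 'b': at 13
pos 21 'e': at 14
pos 22 'b': at 15
pos 23 'e': at 16  ** P4@[18:23]
pos 24 'c': at 6 ·f
pos 25 'd': at 7  ** P1@[25:25]
pos 26 'b': at 1 ·f
pos 27 'a': at 2  ** P3@[26:27]
pos 28 'c': at 3
pos 29 'd': at 4  ** P0@[26:29],P1@[29:29]
pos 30 'e': at 12 ·f
pos 31 'b': at 13

All matches (sorted): [[3,3],[4,1],[5,1],[7,3],[9,0],[9,1],[11,3],[15,3],[17,0],[17,1],[18,1],[23,4],[25,1],[27,3],[29,0],[29,1]]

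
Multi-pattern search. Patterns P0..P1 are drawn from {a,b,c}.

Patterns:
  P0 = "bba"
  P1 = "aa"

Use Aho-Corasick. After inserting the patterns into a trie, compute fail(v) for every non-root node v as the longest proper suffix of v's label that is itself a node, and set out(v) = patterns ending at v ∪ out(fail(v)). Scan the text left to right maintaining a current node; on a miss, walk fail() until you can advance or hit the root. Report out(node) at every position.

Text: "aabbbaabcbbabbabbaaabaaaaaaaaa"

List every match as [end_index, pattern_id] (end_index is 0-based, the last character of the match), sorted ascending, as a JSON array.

Build:
Trie (insert patterns):
  0='ε' goto a→4 b→1
  1='b' goto b→2
  2='bb' goto a→3
  3='bba' goto ·  ←P0
  4='a' goto a→5
  5='aa' goto ·  ←P1

BFS fail/out derivation:
  n1('b'): parent n0 fail=0; on 'b' 0 → fail=0;  out ∅∪∅=∅
  n4('a'): parent n0 fail=0; on 'a' 0 → fail=0;  out ∅∪∅=∅
  n2('bb'): parent n1 fail=0; on 'b' 0 → fail=1;  out ∅∪∅=∅
  n5('aa'): parent n4 fail=0; on 'a' 0 → fail=4;  out {1}∪∅={1}
  n3('bba'): parent n2 fail=1; on 'a' 1→0 → fail=4;  out {0}∪∅={0}

Run:
i=0 'a': node 0→4
i=1 'a': node 4→5  → match P1@[0:1]
i=2 'b': node 5→1 ·f
i=3 'b': node 1→2
i=4 'b': node 2→2 ·f
i=5 'a': node 2→3  → match P0@[3:5]
i=6 'a': node 3→5 ·f  → match P1@[5:6]
i=7 'b': node 5→1 ·f
i=8 'c': node 1→0 ·f
i=9 'b': node 0→1
i=10 'b': node 1→2
i=11 'a': node 2→3  → match P0@[9:11]
i=12 'b': node 3→1 ·f
i=13 'b': node 1→2
i=14 'a': node 2→3  → match P0@[12:14]
i=15 'b': node 3→1 ·f
i=16 'b': node 1→2
i=17 'a': node 2→3  → match P0@[15:17]
i=18 'a': node 3→5 ·f  → match P1@[17:18]
i=19 'a': node 5→5 ·f  → match P1@[18:19]
i=20 'b': node 5→1 ·f
i=21 'a': node 1→4 ·f
i=22 'a': node 4→5  → match P1@[21:22]
i=23 'a': node 5→5 ·f  → match P1@[22:23]
i=24 'a': node 5→5 ·f  → match P1@[23:24]
i=25 'a': node 5→5 ·f  → match P1@[24:25]
i=26 'a': node 5→5 ·f  → match P1@[25:26]
i=27 'a': node 5→5 ·f  → match P1@[26:27]
i=28 'a': node 5→5 ·f  → match P1@[27:28]
i=29 'a': node 5→5 ·f  → match P1@[28:29]

All matches (sorted): [[1,1],[5,0],[6,1],[11,0],[14,0],[17,0],[18,1],[19,1],[22,1],[23,1],[24,1],[25,1],[26,1],[27,1],[28,1],[29,1]]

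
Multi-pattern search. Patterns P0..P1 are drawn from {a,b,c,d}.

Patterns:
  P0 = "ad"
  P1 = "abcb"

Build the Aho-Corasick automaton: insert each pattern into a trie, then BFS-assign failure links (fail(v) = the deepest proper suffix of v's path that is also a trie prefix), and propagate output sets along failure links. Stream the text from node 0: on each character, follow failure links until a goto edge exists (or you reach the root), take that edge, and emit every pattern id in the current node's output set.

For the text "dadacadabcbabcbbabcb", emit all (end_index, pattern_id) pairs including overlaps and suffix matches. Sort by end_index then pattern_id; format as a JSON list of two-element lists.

Build:
Trie nodes:
  0='ε' goto a→1
  1='a' goto b→3 d→2
  2='ad' goto ·  [P0 ends]
  3='ab' goto c→4
  4='abc' goto b→5
  5='abcb' goto ·  [P1 ends]

Failure links (BFS by depth):
  fail(1) 'a': from fail(0)=0 chase 'a': 0 ⇒ 0;  out=∅∪out(0)=∅
  fail(2) 'ad': from fail(1)=0 chase 'd': 0 ⇒ 0;  out={0}∪out(0)={0}
  fail(3) 'ab': from fail(1)=0 chase 'b': 0 ⇒ 0;  out=∅∪out(0)=∅
  fail(4) 'abc': from fail(3)=0 chase 'c': 0 ⇒ 0;  out=∅∪out(0)=∅
  fail(5) 'abcb': from fail(4)=0 chase 'b': 0 ⇒ 0;  out={1}∪out(0)={1}

Scan:
i=0 'd': node 0→0
i=1 'a': node 0→1
i=2 'd': node 1→2  ** P0@[1:2]
i=3 'a': node 2→1 (fail-walked)
i=4 'c': node 1→0 (fail-walked)
i=5 'a': node 0→1
i=6 'd': node 1→2  ** P0@[5:6]
i=7 'a': node 2→1 (fail-walked)
i=8 'b': node 1→3
i=9 'c': node 3→4
i=10 'b': node 4→5  ** P1@[7:10]
i=11 'a': node 5→1 (fail-walked)
i=12 'b': node 1→3
i=13 'c': node 3→4
i=14 'b': node 4→5  ** P1@[11:14]
i=15 'b': node 5→0 (fail-walked)
i=16 'a': node 0→1
i=17 'b': node 1→3
i=18 'c': node 3→4
i=19 'b': node 4→5  ** P1@[16:19]

Result: [[2,0],[6,0],[10,1],[14,1],[19,1]]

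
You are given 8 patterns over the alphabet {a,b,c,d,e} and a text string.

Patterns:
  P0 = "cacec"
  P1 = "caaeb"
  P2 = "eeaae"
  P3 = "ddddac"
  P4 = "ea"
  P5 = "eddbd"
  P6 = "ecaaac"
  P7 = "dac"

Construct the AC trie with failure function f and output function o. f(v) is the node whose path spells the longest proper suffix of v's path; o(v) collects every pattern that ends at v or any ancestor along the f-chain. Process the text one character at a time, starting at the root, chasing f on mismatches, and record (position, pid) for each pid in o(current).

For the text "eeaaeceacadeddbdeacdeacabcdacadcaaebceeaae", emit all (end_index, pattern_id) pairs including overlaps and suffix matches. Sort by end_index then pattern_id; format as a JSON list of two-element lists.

Build:
Trie (insert patterns):
  n0 'ε': c→1 d→14 e→9
  n1 'c': a→2
  n2 'ca': a→6 c→3
  n3 'cac': e→4
  n4 'cace': c→5
  n5 'cacec': ·  [P0 ends]
  n6 'caa': e→7
  n7 'caae': b→8
  n8 'caaeb': ·  [P1 ends]
  n9 'e': a→20 c→25 d→21 e→10
  n10 'ee': a→11
  n11 'eea': a→12
  n12 'eeaa': e→13
  n13 'eeaae': ·  [P2 ends]
  n14 'd': a→30 d→15
  n15 'dd': d→16
  n16 'ddd': d→17
  n17 'dddd': a→18
  n18 'dddda': c→19
  n19 'ddddac': ·  [P3 ends]
  n20 'ea': ·  [P4 ends]
  n21 'ed': d→22
  n22 'edd': b→23
  n23 'eddb': d→24
  n24 'eddbd': ·  [P5 ends]
  n25 'ec': a→26
  n26 'eca': a→27
  n27 'ecaa': a→28
  n28 'ecaaa': c→29
  n29 'ecaaac': ·  [P6 ends]
  n30 'da': c→31
  n31 'dac': ·  [P7 ends]

Failure links (BFS by depth):
  n1('c'): parent n0 fail=0; on 'c' 0 → fail=0;  out ∅∪∅=∅
  n9('e'): parent n0 fail=0; on 'e' 0 → fail=0;  out ∅∪∅=∅
  n14('d'): parent n0 fail=0; on 'd' 0 → fail=0;  out ∅∪∅=∅
  n2('ca'): parent n1 fail=0; on 'a' 0 → fail=0;  out ∅∪∅=∅
  n10('ee'): parent n9 fail=0; on 'e' 0 → fail=9;  out ∅∪∅=∅
  n15('dd'): parent n14 fail=0; on 'd' 0 → fail=14;  out ∅∪∅=∅
  n20('ea'): parent n9 fail=0; on 'a' 0 → fail=0;  out {4}∪∅={4}
  n21('ed'): parent n9 fail=0; on 'd' 0 → fail=14;  out ∅∪∅=∅
  n25('ec'): parent n9 fail=0; on 'c' 0 → fail=1;  out ∅∪∅=∅
  n30('da'): parent n14 fail=0; on 'a' 0 → fail=0;  out ∅∪∅=∅
  n3('cac'): parent n2 fail=0; on 'c' 0 → fail=1;  out ∅∪∅=∅
  n6('caa'): parent n2 fail=0; on 'a' 0 → fail=0;  out ∅∪∅=∅
  n11('eea'): parent n10 fail=9; on 'a' 9 → fail=20;  out ∅∪{4}={4}
  n16('ddd'): parent n15 fail=14; on 'd' 14 → fail=15;  out ∅∪∅=∅
  n22('edd'): parent n21 fail=14; on 'd' 14 → fail=15;  out ∅∪∅=∅
  n26('eca'): parent n25 fail=1; on 'a' 1 → fail=2;  out ∅∪∅=∅
  n31('dac'): parent n30 fail=0; on 'c' 0 → fail=1;  out {7}∪∅={7}
  n4('cace'): parent n3 fail=1; on 'e' 1→0 → fail=9;  out ∅∪∅=∅
  n7('caae'): parent n6 fail=0; on 'e' 0 → fail=9;  out ∅∪∅=∅
  n12('eeaa'): parent n11 fail=20; on 'a' 20→0 → fail=0;  out ∅∪∅=∅
  n17('dddd'): parent n16 fail=15; on 'd' 15 → fail=16;  out ∅∪∅=∅
  n23('eddb'): parent n22 fail=15; on 'b' 15→14→0 → fail=0;  out ∅∪∅=∅
  n27('ecaa'): parent n26 fail=2; on 'a' 2 → fail=6;  out ∅∪∅=∅
  n5('cacec'): parent n4 fail=9; on 'c' 9 → fail=25;  out {0}∪∅={0}
  n8('caaeb'): parent n7 fail=9; on 'b' 9→0 → fail=0;  out {1}∪∅={1}
  n13('eeaae'): parent n12 fail=0; on 'e' 0 → fail=9;  out {2}∪∅={2}
  n18('dddda'): parent n17 fail=16; on 'a' 16→15→14 → fail=30;  out ∅∪∅=∅
  n24('eddbd'): parent n23 fail=0; on 'd' 0 → fail=14;  out {5}∪∅={5}
  n28('ecaaa'): parent n27 fail=6; on 'a' 6→0 → fail=0;  out ∅∪∅=∅
  n19('ddddac'): parent n18 fail=30; on 'c' 30 → fail=31;  out {3}∪{7}={3,7}
  n29('ecaaac'): parent n28 fail=0; on 'c' 0 → fail=1;  out {6}∪∅={6}

Run:
pos 0 'e': at 9
pos 1 'e': at 10
pos 2 'a': at 11  emit P4@[1:2]
pos 3 'a': at 12
pos 4 'e': at 13  emit P2@[0:4]
pos 5 'c': at 25 ·f
pos 6 'e': at 9 ·f
pos 7 'a': at 20  emit P4@[6:7]
pos 8 'c': at 1 ·f
pos 9 'a': at 2
pos 10 'd': at 14 ·f
pos 11 'e': at 9 ·f
pos 12 'd': at 21
pos 13 'd': at 22
pos 14 'b': at 23
pos 15 'd': at 24  emit P5@[11:15]
pos 16 'e': at 9 ·f
pos 17 'a': at 20  emit P4@[16:17]
pos 18 'c': at 1 ·f
pos 19 'd': at 14 ·f
pos 20 'e': at 9 ·f
pos 21 'a': at 20  emit P4@[20:21]
pos 22 'c': at 1 ·f
pos 23 'a': at 2
pos 24 'b': at 0 ·f
pos 25 'c': at 1
pos 26 'd': at 14 ·f
pos 27 'a': at 30
pos 28 'c': at 31  emit P7@[26:28]
pos 29 'a': at 2 ·f
pos 30 'd': at 14 ·f
pos 31 'c': at 1 ·f
pos 32 'a': at 2
pos 33 'a': at 6
pos 34 'e': at 7
pos 35 'b': at 8  emit P1@[31:35]
pos 36 'c': at 1 ·f
pos 37 'e': at 9 ·f
pos 38 'e': at 10
pos 39 'a': at 11  emit P4@[38:39]
pos 40 'a': at 12
pos 41 'e': at 13  emit P2@[37:41]

Matches: [[2,4],[4,2],[7,4],[15,5],[17,4],[21,4],[28,7],[35,1],[39,4],[41,2]]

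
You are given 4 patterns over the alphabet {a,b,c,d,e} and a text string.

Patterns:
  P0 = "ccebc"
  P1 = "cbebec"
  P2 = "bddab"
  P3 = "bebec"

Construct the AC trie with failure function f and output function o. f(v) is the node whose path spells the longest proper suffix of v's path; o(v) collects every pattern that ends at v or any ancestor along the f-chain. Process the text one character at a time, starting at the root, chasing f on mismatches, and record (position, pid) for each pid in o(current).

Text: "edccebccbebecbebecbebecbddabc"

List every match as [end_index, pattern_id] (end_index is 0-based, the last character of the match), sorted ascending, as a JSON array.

Build automaton:
Trie (insert patterns):
  0='ε' goto b→11 c→1
  1='c' goto b→6 c→2
  2='cc' goto e→3
  3='cce' goto b→4
  4='cceb' goto c→5
  5='ccebc' goto ·  ←P0
  6='cb' goto e→7
  7='cbe' goto b→8
  8='cbeb' goto e→9
  9='cbebe' goto c→10
  10='cbebec' goto ·  ←P1
  11='b' goto d→12 e→16
  12='bd' goto d→13
  13='bdd' goto a→14
  14='bdda' goto b→15
  15='bddab' goto ·  ←P2
  16='be' goto b→17
  17='beb' goto e→18
  18='bebe' goto c→19
  19='bebec' goto ·  ←P3

BFS fail/out derivation:
  n1('c'): parent n0 fail=0; on 'c' 0 → fail=0;  out ∅∪∅=∅
  n11('b'): parent n0 fail=0; on 'b' 0 → fail=0;  out ∅∪∅=∅
  n2('cc'): parent n1 fail=0; on 'c' 0 → fail=1;  out ∅∪∅=∅
  n6('cb'): parent n1 fail=0; on 'b' 0 → fail=11;  out ∅∪∅=∅
  n12('bd'): parent n11 fail=0; on 'd' 0 → fail=0;  out ∅∪∅=∅
  n16('be'): parent n11 fail=0; on 'e' 0 → fail=0;  out ∅∪∅=∅
  n3('cce'): parent n2 fail=1; on 'e' 1→0 → fail=0;  out ∅∪∅=∅
  n7('cbe'): parent n6 fail=11; on 'e' 11 → fail=16;  out ∅∪∅=∅
  n13('bdd'): parent n12 fail=0; on 'd' 0 → fail=0;  out ∅∪∅=∅
  n17('beb'): parent n16 fail=0; on 'b' 0 → fail=11;  out ∅∪∅=∅
  n4('cceb'): parent n3 fail=0; on 'b' 0 → fail=11;  out ∅∪∅=∅
  n8('cbeb'): parent n7 fail=16; on 'b' 16 → fail=17;  out ∅∪∅=∅
  n14('bdda'): parent n13 fail=0; on 'a' 0 → fail=0;  out ∅∪∅=∅
  n18('bebe'): parent n17 fail=11; on 'e' 11 → fail=16;  out ∅∪∅=∅
  n5('ccebc'): parent n4 fail=11; on 'c' 11→0 → fail=1;  out {0}∪∅={0}
  n9('cbebe'): parent n8 fail=17; on 'e' 17 → fail=18;  out ∅∪∅=∅
  n15('bddab'): parent n14 fail=0; on 'b' 0 → fail=11;  out {2}∪∅={2}
  n19('bebec'): parent n18 fail=16; on 'c' 16→0 → fail=1;  out {3}∪∅={3}
  n10('cbebec'): parent n9 fail=18; on 'c' 18 → fail=19;  out {1}∪{3}={1,3}

Scan:
i=0 'e': node 0→0
i=1 'd': node 0→0
i=2 'c': node 0→1
i=3 'c': node 1→2
i=4 'e': node 2→3
i=5 'b': node 3→4
i=6 'c': node 4→5  emit P0@[2:6]
i=7 'c': node 5→2 ·f
i=8 'b': node 2→6 ·f
i=9 'e': node 6→7
i=10 'b': node 7→8
i=11 'e': node 8→9
i=12 'c': node 9→10  emit P1@[7:12],P3@[8:12]
i=13 'b': node 10→6 ·f
i=14 'e': node 6→7
i=15 'b': node 7→8
i=16 'e': node 8→9
i=17 'c': node 9→10  emit P1@[12:17],P3@[13:17]
i=18 'b': node 10→6 ·f
i=19 'e': node 6→7
i=20 'b': node 7→8
i=21 'e': node 8→9
i=22 'c': node 9→10  emit P1@[17:22],P3@[18:22]
i=23 'b': node 10→6 ·f
i=24 'd': node 6→12 ·f
i=25 'd': node 12→13
i=26 'a': node 13→14
i=27 'b': node 14→15  emit P2@[23:27]
i=28 'c': node 15→1 ·f

Matches: [[6,0],[12,1],[12,3],[17,1],[17,3],[22,1],[22,3],[27,2]]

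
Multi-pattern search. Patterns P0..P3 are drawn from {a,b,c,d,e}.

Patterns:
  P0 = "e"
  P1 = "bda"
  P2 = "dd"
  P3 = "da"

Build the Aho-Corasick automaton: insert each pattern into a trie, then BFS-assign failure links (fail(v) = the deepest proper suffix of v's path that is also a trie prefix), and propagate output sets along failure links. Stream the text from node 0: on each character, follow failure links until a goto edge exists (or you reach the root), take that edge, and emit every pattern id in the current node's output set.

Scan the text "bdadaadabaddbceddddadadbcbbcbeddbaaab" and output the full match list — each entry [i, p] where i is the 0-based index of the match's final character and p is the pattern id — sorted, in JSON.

Build:
Trie (insert patterns):
  0='ε' goto b→2 d→5 e→1
  1='e' goto ·  [P0 ends]
  2='b' goto d→3
  3='bd' goto a→4
  4='bda' goto ·  [P1 ends]
  5='d' goto a→7 d→6
  6='dd' goto ·  [P2 ends]
  7='da' goto ·  [P3 ends]

Failure links (BFS by depth):
  n1('e'): parent n0 fail=0; on 'e' 0 → fail=0;  out {0}∪∅={0}
  n2('b'): parent n0 fail=0; on 'b' 0 → fail=0;  out ∅∪∅=∅
  n5('d'): parent n0 fail=0; on 'd' 0 → fail=0;  out ∅∪∅=∅
  n3('bd'): parent n2 fail=0; on 'd' 0 → fail=5;  out ∅∪∅=∅
  n6('dd'): parent n5 fail=0; on 'd' 0 → fail=5;  out {2}∪∅={2}
  n7('da'): parent n5 fail=0; on 'a' 0 → fail=0;  out {3}∪∅={3}
  n4('bda'): parent n3 fail=5; on 'a' 5 → fail=7;  out {1}∪{3}={1,3}

Text stream:
[0] read 'b'  n0⇒n2
[1] read 'd'  n2⇒n3
[2] read 'a'  n3⇒n4  ** P1@[0:2],P3@[1:2]
[3] read 'd'  n4⇒n5 (via fail)
[4] read 'a'  n5⇒n7  ** P3@[3:4]
[5] read 'a'  n7⇒n0 (via fail)
[6] read 'd'  n0⇒n5
[7] read 'a'  n5⇒n7  ** P3@[6:7]
[8] read 'b'  n7⇒n2 (via fail)
[9] read 'a'  n2⇒n0 (via fail)
[10] read 'd'  n0⇒n5
[11] read 'd'  n5⇒n6  ** P2@[10:11]
[12] read 'b'  n6⇒n2 (via fail)
[13] read 'c'  n2⇒n0 (via fail)
[14] read 'e'  n0⇒n1  ** P0@[14:14]
[15] read 'd'  n1⇒n5 (via fail)
[16] read 'd'  n5⇒n6  ** P2@[15:16]
[17] read 'd'  n6⇒n6 (via fail)  ** P2@[16:17]
[18] read 'd'  n6⇒n6 (via fail)  ** P2@[17:18]
[19] read 'a'  n6⇒n7 (via fail)  ** P3@[18:19]
[20] read 'd'  n7⇒n5 (via fail)
[21] read 'a'  n5⇒n7  ** P3@[20:21]
[22] read 'd'  n7⇒n5 (via fail)
[23] read 'b'  n5⇒n2 (via fail)
[24] read 'c'  n2⇒n0 (via fail)
[25] read 'b'  n0⇒n2
[26] read 'b'  n2⇒n2 (via fail)
[27] read 'c'  n2⇒n0 (via fail)
[28] read 'b'  n0⇒n2
[29] read 'e'  n2⇒n1 (via fail)  ** P0@[29:29]
[30] read 'd'  n1⇒n5 (via fail)
[31] read 'd'  n5⇒n6  ** P2@[30:31]
[32] read 'b'  n6⇒n2 (via fail)
[33] read 'a'  n2⇒n0 (via fail)
[34] read 'a'  n0⇒n0
[35] read 'a'  n0⇒n0
[36] read 'b'  n0⇒n2

Result: [[2,1],[2,3],[4,3],[7,3],[11,2],[14,0],[16,2],[17,2],[18,2],[19,3],[21,3],[29,0],[31,2]]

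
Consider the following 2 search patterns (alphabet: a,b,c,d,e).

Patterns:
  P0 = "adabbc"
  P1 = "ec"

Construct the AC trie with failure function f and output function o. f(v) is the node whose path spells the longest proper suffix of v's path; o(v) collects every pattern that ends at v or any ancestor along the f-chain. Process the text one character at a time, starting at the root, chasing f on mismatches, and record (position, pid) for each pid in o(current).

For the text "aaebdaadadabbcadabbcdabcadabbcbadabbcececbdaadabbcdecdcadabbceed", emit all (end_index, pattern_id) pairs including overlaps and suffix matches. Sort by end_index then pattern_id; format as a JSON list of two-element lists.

Build:
Trie (insert patterns):
  n0 'ε': a→1 e→7
  n1 'a': d→2
  n2 'ad': a→3
  n3 'ada': b→4
  n4 'adab': b→5
  n5 'adabb': c→6
  n6 'adabbc': ·  ←P0
  n7 'e': c→8
  n8 'ec': ·  ←P1

Failure links (BFS by depth):
  fail(1) 'a': from fail(0)=0 chase 'a': 0 ⇒ 0;  out=∅∪out(0)=∅
  fail(7) 'e': from fail(0)=0 chase 'e': 0 ⇒ 0;  out=∅∪out(0)=∅
  fail(2) 'ad': from fail(1)=0 chase 'd': 0 ⇒ 0;  out=∅∪out(0)=∅
  fail(8) 'ec': from fail(7)=0 chase 'c': 0 ⇒ 0;  out={1}∪out(0)={1}
  fail(3) 'ada': from fail(2)=0 chase 'a': 0 ⇒ 1;  out=∅∪out(1)=∅
  fail(4) 'adab': from fail(3)=1 chase 'b': 1→0 ⇒ 0;  out=∅∪out(0)=∅
  fail(5) 'adabb': from fail(4)=0 chase 'b': 0 ⇒ 0;  out=∅∪out(0)=∅
  fail(6) 'adabbc': from fail(5)=0 chase 'c': 0 ⇒ 0;  out={0}∪out(0)={0}

Text stream:
[0] read 'a'  n0⇒n1
[1] read 'a'  n1⇒n1 (via fail)
[2] read 'e'  n1⇒n7 (via fail)
[3] read 'b'  n7⇒n0 (via fail)
[4] read 'd'  n0⇒n0
[5] read 'a'  n0⇒n1
[6] read 'a'  n1⇒n1 (via fail)
[7] read 'd'  n1⇒n2
[8] read 'a'  n2⇒n3
[9] read 'd'  n3⇒n2 (via fail)
[10] read 'a'  n2⇒n3
[11] read 'b'  n3⇒n4
[12] read 'b'  n4⇒n5
[13] read 'c'  n5⇒n6  → match P0@[8:13]
[14] read 'a'  n6⇒n1 (via fail)
[15] read 'd'  n1⇒n2
[16] read 'a'  n2⇒n3
[17] read 'b'  n3⇒n4
[18] read 'b'  n4⇒n5
[19] read 'c'  n5⇒n6  → match P0@[14:19]
[20] read 'd'  n6⇒n0 (via fail)
[21] read 'a'  n0⇒n1
[22] read 'b'  n1⇒n0 (via fail)
[23] read 'c'  n0⇒n0
[24] read 'a'  n0⇒n1
[25] read 'd'  n1⇒n2
[26] read 'a'  n2⇒n3
[27] read 'b'  n3⇒n4
[28] read 'b'  n4⇒n5
[29] read 'c'  n5⇒n6  → match P0@[24:29]
[30] read 'b'  n6⇒n0 (via fail)
[31] read 'a'  n0⇒n1
[32] read 'd'  n1⇒n2
[33] read 'a'  n2⇒n3
[34] read 'b'  n3⇒n4
[35] read 'b'  n4⇒n5
[36] read 'c'  n5⇒n6  → match P0@[31:36]
[37] read 'e'  n6⇒n7 (via fail)
[38] read 'c'  n7⇒n8  → match P1@[37:38]
[39] read 'e'  n8⇒n7 (via fail)
[40] read 'c'  n7⇒n8  → match P1@[39:40]
[41] read 'b'  n8⇒n0 (via fail)
[42] read 'd'  n0⇒n0
[43] read 'a'  n0⇒n1
[44] read 'a'  n1⇒n1 (via fail)
[45] read 'd'  n1⇒n2
[46] read 'a'  n2⇒n3
[47] read 'b'  n3⇒n4
[48] read 'b'  n4⇒n5
[49] read 'c'  n5⇒n6  → match P0@[44:49]
[50] read 'd'  n6⇒n0 (via fail)
[51] read 'e'  n0⇒n7
[52] read 'c'  n7⇒n8  → match P1@[51:52]
[53] read 'd'  n8⇒n0 (via fail)
[54] read 'c'  n0⇒n0
[55] read 'a'  n0⇒n1
[56] read 'd'  n1⇒n2
[57] read 'a'  n2⇒n3
[58] read 'b'  n3⇒n4
[59] read 'b'  n4⇒n5
[60] read 'c'  n5⇒n6  → match P0@[55:60]
[61] read 'e'  n6⇒n7 (via fail)
[62] read 'e'  n7⇒n7 (via fail)
[63] read 'd'  n7⇒n0 (via fail)

All matches (sorted): [[13,0],[19,0],[29,0],[36,0],[38,1],[40,1],[49,0],[52,1],[60,0]]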